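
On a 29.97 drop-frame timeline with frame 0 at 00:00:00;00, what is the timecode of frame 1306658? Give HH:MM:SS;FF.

12:06:38;26

Ten DF minutes hold 17982 frames, so frame 1306658 lies in block 72 (frames 1294704–1312685) with 11954 frames into that block.
The block's first minute is 1800 frames and the rest 1798 each; 11954 frames reaches minute 6, so 72 × 18 + 6 × 2 = 1308 labels have been skipped so far.
Adding those back, label number 1306658 + 1308 = 1307966 at 30 labels/s is 43598 s + 26 f = 12 h 6 min 38 s frame 26, i.e. 12:06:38;26.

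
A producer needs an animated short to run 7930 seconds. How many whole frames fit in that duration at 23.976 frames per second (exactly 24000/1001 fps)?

Frames = 7930 × 24000/1001 = 14640000/77 ≈ 190129.8701.
Complete frames: 190129.

190129 frames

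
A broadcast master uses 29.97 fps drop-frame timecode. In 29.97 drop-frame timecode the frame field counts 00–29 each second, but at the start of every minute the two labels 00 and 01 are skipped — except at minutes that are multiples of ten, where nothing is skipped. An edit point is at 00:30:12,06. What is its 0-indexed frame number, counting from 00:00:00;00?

54312

As if non-drop at 30 labels/s: (0 × 3600 + 30 × 60 + 12) × 30 + 6 = 54366.
Minute boundaries passed: 30; those not divisible by 10: 30 − 3 = 27; dropped labels = 2 × 27 = 54.
Actual frame index = 54366 − 54 = 54312.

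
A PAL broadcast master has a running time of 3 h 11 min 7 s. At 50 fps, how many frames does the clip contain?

573350 frames

3 h 11 min 7 s = 11467 s.
Frames = 11467 × 50 = 573350.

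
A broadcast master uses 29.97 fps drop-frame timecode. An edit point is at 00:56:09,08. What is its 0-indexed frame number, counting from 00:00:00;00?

Complete 10-minute blocks: 5, each 17982 frames → 89910.
Remaining 6 whole minutes in the current block: 1800 + 5 × 1798 = 10790 frames.
Within the current minute: 9 × 30 + 8 − 2 = 276 (labels ;00/;01 skipped at this minute). Total = 89910 + 10790 + 276 = 100976.

100976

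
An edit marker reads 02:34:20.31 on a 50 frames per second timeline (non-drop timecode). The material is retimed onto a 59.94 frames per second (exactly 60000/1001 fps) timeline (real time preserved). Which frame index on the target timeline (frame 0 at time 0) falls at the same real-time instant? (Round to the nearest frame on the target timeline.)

Source frame index: (2×3600 + 34×60 + 20) × 50 + 31 = 463031.
Real time: 463031 / (50) = 463031/50 s.
Target frame: (463031/50) × (60000/1001) = 555637200/1001 ≈ 555082.118 → 555082.

frame 555082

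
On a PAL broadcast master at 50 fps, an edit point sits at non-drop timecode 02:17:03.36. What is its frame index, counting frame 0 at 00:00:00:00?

Total seconds to the label: (2 × 3600 + 17 × 60 + 3) = 8223.
Frame index = 8223 × 50 + 36 = 411186.

frame 411186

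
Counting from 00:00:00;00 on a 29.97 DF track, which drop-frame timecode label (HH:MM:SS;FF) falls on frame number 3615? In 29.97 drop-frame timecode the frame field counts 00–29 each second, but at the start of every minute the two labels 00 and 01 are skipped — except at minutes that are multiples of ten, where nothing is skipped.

Each 10-minute DF block holds 10 × 60 × 30 − 9 × 2 = 17982 frames. 3615 ÷ 17982 → 0 full blocks, remainder 3615.
Within the partial block the first minute is 1800 frames and each further minute 1798, so 2 further minute boundaries passed. Total skipped labels = 18 × 0 + 2 × 2 = 4.
Non-drop label index = 3615 + 4 = 3619; at 30 labels/s that is 00:02:00:19, i.e. DF 00:02:00;19.

00:02:00;19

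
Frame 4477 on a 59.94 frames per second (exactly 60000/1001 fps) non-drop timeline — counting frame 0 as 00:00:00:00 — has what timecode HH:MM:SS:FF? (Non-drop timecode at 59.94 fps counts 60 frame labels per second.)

4477 ÷ 60 = 74 full seconds, remainder 37 frames.
74 s = 0 h 1 min 14 s.
Timecode: 00:01:14:37.

00:01:14:37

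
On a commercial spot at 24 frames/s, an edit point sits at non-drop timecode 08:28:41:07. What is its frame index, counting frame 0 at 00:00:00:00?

732511

Total seconds to the label: (8 × 3600 + 28 × 60 + 41) = 30521.
Frame index = 30521 × 24 + 7 = 732511.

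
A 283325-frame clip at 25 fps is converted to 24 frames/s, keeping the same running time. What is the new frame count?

271992 frames

Target frames = source frames × (target rate / source rate) = 283325 × (24)/(25) = 283325 × 24/25 = 271992.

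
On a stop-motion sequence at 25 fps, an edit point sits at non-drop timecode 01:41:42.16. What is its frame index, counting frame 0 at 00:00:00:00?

Total seconds to the label: (1 × 3600 + 41 × 60 + 42) = 6102.
Frame index = 6102 × 25 + 16 = 152566.

152566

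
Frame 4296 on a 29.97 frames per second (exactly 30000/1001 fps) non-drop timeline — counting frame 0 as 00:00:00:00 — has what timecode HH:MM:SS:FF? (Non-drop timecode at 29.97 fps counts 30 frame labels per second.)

00:02:23:06

4296 ÷ 30 = 143 full seconds, remainder 6 frames.
143 s = 0 h 2 min 23 s.
Timecode: 00:02:23:06.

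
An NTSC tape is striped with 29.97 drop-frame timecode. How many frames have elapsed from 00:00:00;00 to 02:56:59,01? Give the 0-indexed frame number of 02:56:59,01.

318253

As if non-drop at 30 labels/s: (2 × 3600 + 56 × 60 + 59) × 30 + 1 = 318571.
Minute boundaries passed: 176; those not divisible by 10: 176 − 17 = 159; dropped labels = 2 × 159 = 318.
Actual frame index = 318571 − 318 = 318253.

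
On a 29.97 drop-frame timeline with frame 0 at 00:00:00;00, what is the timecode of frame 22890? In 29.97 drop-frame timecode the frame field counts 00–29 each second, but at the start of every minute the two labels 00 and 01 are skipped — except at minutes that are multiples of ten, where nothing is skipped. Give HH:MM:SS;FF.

Ten DF minutes hold 17982 frames, so frame 22890 lies in block 1 (frames 17982–35963) with 4908 frames into that block.
The block's first minute is 1800 frames and the rest 1798 each; 4908 frames reaches minute 2, so 1 × 18 + 2 × 2 = 22 labels have been skipped so far.
Adding those back, label number 22890 + 22 = 22912 at 30 labels/s is 763 s + 22 f = 0 h 12 min 43 s frame 22, i.e. 00:12:43;22.

00:12:43;22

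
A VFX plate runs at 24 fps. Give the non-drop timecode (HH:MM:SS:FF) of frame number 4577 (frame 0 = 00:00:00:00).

4577 ÷ 24 = 190 full seconds, remainder 17 frames.
190 s = 0 h 3 min 10 s.
Timecode: 00:03:10:17.

00:03:10:17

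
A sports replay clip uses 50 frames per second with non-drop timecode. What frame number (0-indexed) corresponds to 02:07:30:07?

Total seconds to the label: (2 × 3600 + 7 × 60 + 30) = 7650.
Frame index = 7650 × 50 + 7 = 382507.

frame 382507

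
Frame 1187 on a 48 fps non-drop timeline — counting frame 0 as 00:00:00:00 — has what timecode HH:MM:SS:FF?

1187 ÷ 48 = 24 full seconds, remainder 35 frames.
24 s = 0 h 0 min 24 s.
Timecode: 00:00:24:35.

00:00:24:35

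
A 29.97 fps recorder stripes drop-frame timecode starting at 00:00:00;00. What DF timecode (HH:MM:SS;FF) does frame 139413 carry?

01:17:31;23

Ten DF minutes hold 17982 frames, so frame 139413 lies in block 7 (frames 125874–143855) with 13539 frames into that block.
The block's first minute is 1800 frames and the rest 1798 each; 13539 frames reaches minute 7, so 7 × 18 + 7 × 2 = 140 labels have been skipped so far.
Adding those back, label number 139413 + 140 = 139553 at 30 labels/s is 4651 s + 23 f = 1 h 17 min 31 s frame 23, i.e. 01:17:31;23.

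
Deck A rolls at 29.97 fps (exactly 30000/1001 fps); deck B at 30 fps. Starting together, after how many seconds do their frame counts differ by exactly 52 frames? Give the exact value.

26026/15 seconds

The gap grows by |30 − 30000/1001| = 30/1001 frames per second.
Time for a 52-frame gap: 52 ÷ (30/1001) = 26026/15 s.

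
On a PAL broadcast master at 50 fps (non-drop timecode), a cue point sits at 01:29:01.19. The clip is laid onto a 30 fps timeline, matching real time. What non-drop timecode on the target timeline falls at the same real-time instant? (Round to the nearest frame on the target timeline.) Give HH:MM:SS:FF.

01:29:01:11

Source frame index: (1×3600 + 29×60 + 1) × 50 + 19 = 267069.
Real time: 267069 / (50) = 267069/50 s.
Target frame: (267069/50) × (30) = 801207/5 ≈ 160241.400 → 160241.
At 30 labels/s: frame 160241 → 01:29:01:11.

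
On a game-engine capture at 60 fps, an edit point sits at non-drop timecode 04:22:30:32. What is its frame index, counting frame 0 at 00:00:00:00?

Total seconds to the label: (4 × 3600 + 22 × 60 + 30) = 15750.
Frame index = 15750 × 60 + 32 = 945032.

945032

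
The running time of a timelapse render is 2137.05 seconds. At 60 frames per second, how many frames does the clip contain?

Frames = 2137.05 × 60 = 128223.

128223 frames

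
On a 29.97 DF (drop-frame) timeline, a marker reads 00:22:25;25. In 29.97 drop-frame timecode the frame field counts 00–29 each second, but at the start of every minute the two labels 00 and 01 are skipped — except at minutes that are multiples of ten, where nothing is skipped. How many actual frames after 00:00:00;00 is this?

40335

As if non-drop at 30 labels/s: (0 × 3600 + 22 × 60 + 25) × 30 + 25 = 40375.
Minute boundaries passed: 22; those not divisible by 10: 22 − 2 = 20; dropped labels = 2 × 20 = 40.
Actual frame index = 40375 − 40 = 40335.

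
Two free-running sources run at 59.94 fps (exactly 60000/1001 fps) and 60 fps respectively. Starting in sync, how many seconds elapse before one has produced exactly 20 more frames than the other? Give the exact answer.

1001/3 seconds

The gap grows by |60 − 60000/1001| = 60/1001 frames per second.
Time for a 20-frame gap: 20 ÷ (60/1001) = 1001/3 s.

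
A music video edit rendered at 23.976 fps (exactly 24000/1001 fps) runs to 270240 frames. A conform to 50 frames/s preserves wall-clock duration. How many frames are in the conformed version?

563563 frames

Target frames = source frames × (target rate / source rate) = 270240 × (50)/(24000/1001) = 270240 × 1001/480 = 563563.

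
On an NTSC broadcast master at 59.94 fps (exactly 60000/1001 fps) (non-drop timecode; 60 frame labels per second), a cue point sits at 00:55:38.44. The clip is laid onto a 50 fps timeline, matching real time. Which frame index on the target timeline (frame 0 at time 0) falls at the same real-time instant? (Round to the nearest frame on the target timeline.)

frame 167104

Source frame index: (0×3600 + 55×60 + 38) × 60 + 44 = 200324.
Real time: 200324 / (60000/1001) = 50131081/15000 s.
Target frame: (50131081/15000) × (50) = 50131081/300 ≈ 167103.603 → 167104.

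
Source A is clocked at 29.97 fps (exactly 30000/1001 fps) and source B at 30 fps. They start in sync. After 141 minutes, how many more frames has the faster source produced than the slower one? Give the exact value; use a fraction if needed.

253800/1001 frames

141 min = 8460 s.
A emits 30000/1001 × 8460 = 253800000/1001 frames; B emits 30 × 8460 = 253800.
Difference = 253800/1001 frames (≈ 253.5465); B is ahead of A.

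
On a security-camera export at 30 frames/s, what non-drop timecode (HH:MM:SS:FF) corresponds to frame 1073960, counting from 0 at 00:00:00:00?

1073960 ÷ 30 = 35798 full seconds, remainder 20 frames.
35798 s = 9 h 56 min 38 s.
Timecode: 09:56:38:20.

09:56:38:20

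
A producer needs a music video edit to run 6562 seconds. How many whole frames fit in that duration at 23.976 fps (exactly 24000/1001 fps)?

Frames = 6562 × 24000/1001 = 157488000/1001 ≈ 157330.6693.
Complete frames: 157330.

157330 frames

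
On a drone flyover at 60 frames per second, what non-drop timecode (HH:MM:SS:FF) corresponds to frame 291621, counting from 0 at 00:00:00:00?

291621 ÷ 60 = 4860 full seconds, remainder 21 frames.
4860 s = 1 h 21 min 0 s.
Timecode: 01:21:00:21.

01:21:00:21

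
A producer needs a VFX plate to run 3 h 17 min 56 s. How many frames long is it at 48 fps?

3 h 17 min 56 s = 11876 s.
Frames = 11876 × 48 = 570048.

570048 frames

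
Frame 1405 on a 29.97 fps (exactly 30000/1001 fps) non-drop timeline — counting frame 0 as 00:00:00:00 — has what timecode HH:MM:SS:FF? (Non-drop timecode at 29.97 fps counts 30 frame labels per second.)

1405 ÷ 30 = 46 full seconds, remainder 25 frames.
46 s = 0 h 0 min 46 s.
Timecode: 00:00:46:25.

00:00:46:25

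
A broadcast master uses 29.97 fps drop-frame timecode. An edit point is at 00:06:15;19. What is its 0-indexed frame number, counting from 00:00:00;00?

11257

Complete 10-minute blocks: 0, each 17982 frames → 0.
Remaining 6 whole minutes in the current block: 1800 + 5 × 1798 = 10790 frames.
Within the current minute: 15 × 30 + 19 − 2 = 467 (labels ;00/;01 skipped at this minute). Total = 0 + 10790 + 467 = 11257.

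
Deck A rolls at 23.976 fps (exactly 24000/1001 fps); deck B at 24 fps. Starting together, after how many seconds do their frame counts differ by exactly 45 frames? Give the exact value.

The gap grows by |24 − 24000/1001| = 24/1001 frames per second.
Time for a 45-frame gap: 45 ÷ (24/1001) = 1876.875 s.

1876.875 seconds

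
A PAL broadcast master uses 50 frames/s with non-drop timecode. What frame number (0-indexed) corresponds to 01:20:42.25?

242125

Total seconds to the label: (1 × 3600 + 20 × 60 + 42) = 4842.
Frame index = 4842 × 50 + 25 = 242125.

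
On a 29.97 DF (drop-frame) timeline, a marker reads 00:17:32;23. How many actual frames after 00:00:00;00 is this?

Complete 10-minute blocks: 1, each 17982 frames → 17982.
Remaining 7 whole minutes in the current block: 1800 + 6 × 1798 = 12588 frames.
Within the current minute: 32 × 30 + 23 − 2 = 981 (labels ;00/;01 skipped at this minute). Total = 17982 + 12588 + 981 = 31551.

31551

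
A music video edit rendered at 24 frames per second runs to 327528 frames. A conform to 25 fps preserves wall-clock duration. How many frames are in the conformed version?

Target frames = source frames × (target rate / source rate) = 327528 × (25)/(24) = 327528 × 25/24 = 341175.

341175 frames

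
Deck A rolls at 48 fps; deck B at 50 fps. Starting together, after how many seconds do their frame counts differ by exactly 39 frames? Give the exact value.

The gap grows by |50 − 48| = 2 frames per second.
Time for a 39-frame gap: 39 ÷ (2) = 19.5 s.

19.5 seconds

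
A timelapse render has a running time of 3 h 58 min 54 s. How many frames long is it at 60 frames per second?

860040 frames

3 h 58 min 54 s = 14334 s.
Frames = 14334 × 60 = 860040.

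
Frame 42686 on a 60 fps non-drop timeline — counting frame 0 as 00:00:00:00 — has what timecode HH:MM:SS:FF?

00:11:51:26

42686 ÷ 60 = 711 full seconds, remainder 26 frames.
711 s = 0 h 11 min 51 s.
Timecode: 00:11:51:26.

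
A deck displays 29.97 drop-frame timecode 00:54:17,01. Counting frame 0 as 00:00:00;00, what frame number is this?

97613

As if non-drop at 30 labels/s: (0 × 3600 + 54 × 60 + 17) × 30 + 1 = 97711.
Minute boundaries passed: 54; those not divisible by 10: 54 − 5 = 49; dropped labels = 2 × 49 = 98.
Actual frame index = 97711 − 98 = 97613.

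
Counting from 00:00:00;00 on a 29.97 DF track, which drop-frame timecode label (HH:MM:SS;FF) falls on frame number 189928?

01:45:37;08

Ten DF minutes hold 17982 frames, so frame 189928 lies in block 10 (frames 179820–197801) with 10108 frames into that block.
The block's first minute is 1800 frames and the rest 1798 each; 10108 frames reaches minute 5, so 10 × 18 + 5 × 2 = 190 labels have been skipped so far.
Adding those back, label number 189928 + 190 = 190118 at 30 labels/s is 6337 s + 8 f = 1 h 45 min 37 s frame 8, i.e. 01:45:37;08.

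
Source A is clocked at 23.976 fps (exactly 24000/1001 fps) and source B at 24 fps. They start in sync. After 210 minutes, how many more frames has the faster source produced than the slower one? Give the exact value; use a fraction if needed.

210 min = 12600 s.
A emits 24000/1001 × 12600 = 43200000/143 frames; B emits 24 × 12600 = 302400.
Difference = 43200/143 frames (≈ 302.0979); B is ahead of A.

43200/143 frames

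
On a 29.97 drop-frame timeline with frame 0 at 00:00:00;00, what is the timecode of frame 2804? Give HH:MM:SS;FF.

00:01:33;16

Ten DF minutes hold 17982 frames, so frame 2804 lies in block 0 (frames 0–17981) with 2804 frames into that block.
The block's first minute is 1800 frames and the rest 1798 each; 2804 frames reaches minute 1, so 0 × 18 + 1 × 2 = 2 labels have been skipped so far.
Adding those back, label number 2804 + 2 = 2806 at 30 labels/s is 93 s + 16 f = 0 h 1 min 33 s frame 16, i.e. 00:01:33;16.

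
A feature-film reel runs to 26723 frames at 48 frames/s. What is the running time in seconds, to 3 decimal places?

556.729 seconds

Running time = 26723 × 1/48 = 26723/48 s ≈ 556.729 s.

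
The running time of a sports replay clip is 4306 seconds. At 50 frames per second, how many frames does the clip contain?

Frames = 4306 × 50 = 215300.

215300 frames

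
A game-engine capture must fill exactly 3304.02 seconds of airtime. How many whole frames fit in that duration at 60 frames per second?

198241 frames

Frames = 3304.02 × 60 = 991206/5 ≈ 198241.2000.
Complete frames: 198241.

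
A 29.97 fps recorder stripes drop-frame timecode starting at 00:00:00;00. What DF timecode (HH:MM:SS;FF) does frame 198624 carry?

Each 10-minute DF block holds 10 × 60 × 30 − 9 × 2 = 17982 frames. 198624 ÷ 17982 → 11 full blocks, remainder 822.
Within the partial block the first minute is 1800 frames and each further minute 1798, so 0 further minute boundaries passed. Total skipped labels = 18 × 11 + 2 × 0 = 198.
Non-drop label index = 198624 + 198 = 198822; at 30 labels/s that is 01:50:27:12, i.e. DF 01:50:27;12.

01:50:27;12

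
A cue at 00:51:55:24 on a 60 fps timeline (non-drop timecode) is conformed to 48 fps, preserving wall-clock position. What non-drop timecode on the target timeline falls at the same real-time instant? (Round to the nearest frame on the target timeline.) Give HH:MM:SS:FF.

00:51:55:19

Source frame index: (0×3600 + 51×60 + 55) × 60 + 24 = 186924.
Real time: 186924 / (60) = 15577/5 s.
Target frame: (15577/5) × (48) = 747696/5 ≈ 149539.200 → 149539.
At 48 labels/s: frame 149539 → 00:51:55:19.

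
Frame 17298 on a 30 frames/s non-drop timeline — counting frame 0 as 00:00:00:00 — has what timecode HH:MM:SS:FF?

00:09:36:18

17298 ÷ 30 = 576 full seconds, remainder 18 frames.
576 s = 0 h 9 min 36 s.
Timecode: 00:09:36:18.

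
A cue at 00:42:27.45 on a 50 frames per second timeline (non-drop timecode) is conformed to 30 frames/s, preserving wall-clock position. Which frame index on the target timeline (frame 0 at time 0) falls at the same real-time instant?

frame 76437

Source frame index: (0×3600 + 42×60 + 27) × 50 + 45 = 127395.
Real time: 127395 / (50) = 25479/10 s.
Target frame: (25479/10) × (30) = 76437.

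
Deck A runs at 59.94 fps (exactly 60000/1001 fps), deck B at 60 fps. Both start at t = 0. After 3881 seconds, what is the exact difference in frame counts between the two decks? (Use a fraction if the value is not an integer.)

A emits 60000/1001 × 3881 = 232860000/1001 frames; B emits 60 × 3881 = 232860.
Difference = 232860/1001 frames (≈ 232.6274); B is ahead of A.

232860/1001 frames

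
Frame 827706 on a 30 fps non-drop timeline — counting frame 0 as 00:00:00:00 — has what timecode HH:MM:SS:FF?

827706 ÷ 30 = 27590 full seconds, remainder 6 frames.
27590 s = 7 h 39 min 50 s.
Timecode: 07:39:50:06.

07:39:50:06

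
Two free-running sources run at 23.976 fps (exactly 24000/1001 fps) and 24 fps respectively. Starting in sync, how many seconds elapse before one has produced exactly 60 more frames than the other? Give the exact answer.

2502.5 seconds

The gap grows by |24 − 24000/1001| = 24/1001 frames per second.
Time for a 60-frame gap: 60 ÷ (24/1001) = 2502.5 s.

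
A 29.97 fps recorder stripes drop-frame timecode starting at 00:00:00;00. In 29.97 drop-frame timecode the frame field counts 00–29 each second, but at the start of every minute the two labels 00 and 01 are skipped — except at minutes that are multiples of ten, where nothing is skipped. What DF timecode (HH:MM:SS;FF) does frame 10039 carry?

Ten DF minutes hold 17982 frames, so frame 10039 lies in block 0 (frames 0–17981) with 10039 frames into that block.
The block's first minute is 1800 frames and the rest 1798 each; 10039 frames reaches minute 5, so 0 × 18 + 5 × 2 = 10 labels have been skipped so far.
Adding those back, label number 10039 + 10 = 10049 at 30 labels/s is 334 s + 29 f = 0 h 5 min 34 s frame 29, i.e. 00:05:34;29.

00:05:34;29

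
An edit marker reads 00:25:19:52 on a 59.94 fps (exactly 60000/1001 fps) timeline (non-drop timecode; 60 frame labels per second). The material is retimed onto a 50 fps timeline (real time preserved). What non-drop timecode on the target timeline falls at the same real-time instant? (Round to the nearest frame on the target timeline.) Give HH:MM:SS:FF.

Source frame index: (0×3600 + 25×60 + 19) × 60 + 52 = 91192.
Real time: 91192 / (60000/1001) = 11410399/7500 s.
Target frame: (11410399/7500) × (50) = 11410399/150 ≈ 76069.327 → 76069.
At 50 labels/s: frame 76069 → 00:25:21:19.

00:25:21:19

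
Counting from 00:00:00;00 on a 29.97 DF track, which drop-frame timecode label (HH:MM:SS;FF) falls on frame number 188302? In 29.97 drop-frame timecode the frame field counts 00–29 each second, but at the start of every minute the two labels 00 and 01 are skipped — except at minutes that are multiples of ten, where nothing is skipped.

01:44:43;00

Each 10-minute DF block holds 10 × 60 × 30 − 9 × 2 = 17982 frames. 188302 ÷ 17982 → 10 full blocks, remainder 8482.
Within the partial block the first minute is 1800 frames and each further minute 1798, so 4 further minute boundaries passed. Total skipped labels = 18 × 10 + 2 × 4 = 188.
Non-drop label index = 188302 + 188 = 188490; at 30 labels/s that is 01:44:43:00, i.e. DF 01:44:43;00.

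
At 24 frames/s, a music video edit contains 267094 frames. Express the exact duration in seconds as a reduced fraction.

133547/12 seconds

Running time = 267094 ÷ (24) = 267094 × 1/24 = 133547/12 s.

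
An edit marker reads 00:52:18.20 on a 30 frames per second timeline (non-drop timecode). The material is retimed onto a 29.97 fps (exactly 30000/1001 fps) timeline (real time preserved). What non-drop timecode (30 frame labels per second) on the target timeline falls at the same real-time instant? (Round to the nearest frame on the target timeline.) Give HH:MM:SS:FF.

00:52:15:16

Source frame index: (0×3600 + 52×60 + 18) × 30 + 20 = 94160.
Real time: 94160 / (30) = 9416/3 s.
Target frame: (9416/3) × (30000/1001) = 8560000/91 ≈ 94065.934 → 94066.
At 30 labels/s: frame 94066 → 00:52:15:16.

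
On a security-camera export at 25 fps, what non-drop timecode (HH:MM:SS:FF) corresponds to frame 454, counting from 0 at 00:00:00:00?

454 ÷ 25 = 18 full seconds, remainder 4 frames.
18 s = 0 h 0 min 18 s.
Timecode: 00:00:18:04.

00:00:18:04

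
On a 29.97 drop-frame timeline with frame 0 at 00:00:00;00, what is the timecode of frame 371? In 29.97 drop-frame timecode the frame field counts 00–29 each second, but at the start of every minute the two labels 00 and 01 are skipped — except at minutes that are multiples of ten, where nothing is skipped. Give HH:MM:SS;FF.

00:00:12;11

Each 10-minute DF block holds 10 × 60 × 30 − 9 × 2 = 17982 frames. 371 ÷ 17982 → 0 full blocks, remainder 371.
Within the partial block the first minute is 1800 frames and each further minute 1798, so 0 further minute boundaries passed. Total skipped labels = 18 × 0 + 2 × 0 = 0.
Non-drop label index = 371 + 0 = 371; at 30 labels/s that is 00:00:12:11, i.e. DF 00:00:12;11.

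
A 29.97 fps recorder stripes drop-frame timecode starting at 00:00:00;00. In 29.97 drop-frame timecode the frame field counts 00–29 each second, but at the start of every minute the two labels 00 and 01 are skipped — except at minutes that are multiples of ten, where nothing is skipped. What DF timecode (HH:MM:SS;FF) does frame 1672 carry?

00:00:55;22

Ten DF minutes hold 17982 frames, so frame 1672 lies in block 0 (frames 0–17981) with 1672 frames into that block.
The block's first minute is 1800 frames and the rest 1798 each; 1672 frames reaches minute 0, so 0 × 18 + 0 × 2 = 0 labels have been skipped so far.
Adding those back, label number 1672 + 0 = 1672 at 30 labels/s is 55 s + 22 f = 0 h 0 min 55 s frame 22, i.e. 00:00:55;22.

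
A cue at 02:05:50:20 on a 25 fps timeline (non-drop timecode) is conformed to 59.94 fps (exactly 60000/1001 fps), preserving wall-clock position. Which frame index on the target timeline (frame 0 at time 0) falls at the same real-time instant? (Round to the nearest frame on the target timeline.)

Source frame index: (2×3600 + 5×60 + 50) × 25 + 20 = 188770.
Real time: 188770 / (25) = 37754/5 s.
Target frame: (37754/5) × (60000/1001) = 453048000/1001 ≈ 452595.405 → 452595.

frame 452595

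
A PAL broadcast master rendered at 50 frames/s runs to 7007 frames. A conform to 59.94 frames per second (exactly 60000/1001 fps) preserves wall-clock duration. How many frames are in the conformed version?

Target frames = source frames × (target rate / source rate) = 7007 × (60000/1001)/(50) = 7007 × 1200/1001 = 8400.

8400 frames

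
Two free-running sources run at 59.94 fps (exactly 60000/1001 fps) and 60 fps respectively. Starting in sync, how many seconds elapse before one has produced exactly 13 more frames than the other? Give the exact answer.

The gap grows by |60 − 60000/1001| = 60/1001 frames per second.
Time for a 13-frame gap: 13 ÷ (60/1001) = 13013/60 s.

13013/60 seconds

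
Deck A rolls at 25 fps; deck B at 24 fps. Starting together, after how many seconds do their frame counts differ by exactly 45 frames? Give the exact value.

45 seconds

The gap grows by |24 − 25| = 1 frame per second.
Time for a 45-frame gap: 45 ÷ (1) = 45 s.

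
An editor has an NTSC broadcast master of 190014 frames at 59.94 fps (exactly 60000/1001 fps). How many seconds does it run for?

3170.0669 seconds

Running time = 190014 / (60000/1001) = 3170.0669 s.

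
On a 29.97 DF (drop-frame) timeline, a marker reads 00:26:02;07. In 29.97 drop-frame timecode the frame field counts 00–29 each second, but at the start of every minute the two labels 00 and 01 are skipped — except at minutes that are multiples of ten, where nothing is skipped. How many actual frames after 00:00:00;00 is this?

Complete 10-minute blocks: 2, each 17982 frames → 35964.
Remaining 6 whole minutes in the current block: 1800 + 5 × 1798 = 10790 frames.
Within the current minute: 2 × 30 + 7 − 2 = 65 (labels ;00/;01 skipped at this minute). Total = 35964 + 10790 + 65 = 46819.

46819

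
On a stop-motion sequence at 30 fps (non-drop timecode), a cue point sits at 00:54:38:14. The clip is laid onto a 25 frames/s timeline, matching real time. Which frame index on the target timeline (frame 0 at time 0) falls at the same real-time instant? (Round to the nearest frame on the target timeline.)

Source frame index: (0×3600 + 54×60 + 38) × 30 + 14 = 98354.
Real time: 98354 / (30) = 49177/15 s.
Target frame: (49177/15) × (25) = 245885/3 ≈ 81961.667 → 81962.

frame 81962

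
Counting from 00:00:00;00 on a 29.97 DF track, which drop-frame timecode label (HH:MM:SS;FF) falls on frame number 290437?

Ten DF minutes hold 17982 frames, so frame 290437 lies in block 16 (frames 287712–305693) with 2725 frames into that block.
The block's first minute is 1800 frames and the rest 1798 each; 2725 frames reaches minute 1, so 16 × 18 + 1 × 2 = 290 labels have been skipped so far.
Adding those back, label number 290437 + 290 = 290727 at 30 labels/s is 9690 s + 27 f = 2 h 41 min 30 s frame 27, i.e. 02:41:30;27.

02:41:30;27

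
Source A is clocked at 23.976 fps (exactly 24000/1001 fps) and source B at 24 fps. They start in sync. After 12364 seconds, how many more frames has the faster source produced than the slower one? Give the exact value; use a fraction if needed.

A emits 24000/1001 × 12364 = 26976000/91 frames; B emits 24 × 12364 = 296736.
Difference = 26976/91 frames (≈ 296.4396); B is ahead of A.

26976/91 frames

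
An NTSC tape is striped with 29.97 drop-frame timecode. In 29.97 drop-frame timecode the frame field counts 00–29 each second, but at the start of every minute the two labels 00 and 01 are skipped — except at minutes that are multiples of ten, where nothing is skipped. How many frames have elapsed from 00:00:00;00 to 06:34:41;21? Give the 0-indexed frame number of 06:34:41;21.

709741

As if non-drop at 30 labels/s: (6 × 3600 + 34 × 60 + 41) × 30 + 21 = 710451.
Minute boundaries passed: 394; those not divisible by 10: 394 − 39 = 355; dropped labels = 2 × 355 = 710.
Actual frame index = 710451 − 710 = 709741.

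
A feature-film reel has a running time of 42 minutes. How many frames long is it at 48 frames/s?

42 min = 2520 s.
Frames = 2520 × 48 = 120960.

120960 frames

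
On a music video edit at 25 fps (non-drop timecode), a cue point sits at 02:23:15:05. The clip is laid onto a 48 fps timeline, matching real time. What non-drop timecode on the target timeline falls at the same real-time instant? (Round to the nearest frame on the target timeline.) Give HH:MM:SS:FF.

02:23:15:10

Source frame index: (2×3600 + 23×60 + 15) × 25 + 5 = 214880.
Real time: 214880 / (25) = 42976/5 s.
Target frame: (42976/5) × (48) = 2062848/5 ≈ 412569.600 → 412570.
At 48 labels/s: frame 412570 → 02:23:15:10.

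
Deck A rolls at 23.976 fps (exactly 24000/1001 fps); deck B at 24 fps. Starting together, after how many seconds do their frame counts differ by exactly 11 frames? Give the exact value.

The gap grows by |24 − 24000/1001| = 24/1001 frames per second.
Time for a 11-frame gap: 11 ÷ (24/1001) = 11011/24 s.

11011/24 seconds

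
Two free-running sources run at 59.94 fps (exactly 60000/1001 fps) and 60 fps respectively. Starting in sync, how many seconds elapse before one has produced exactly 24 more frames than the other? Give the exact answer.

The gap grows by |60 − 60000/1001| = 60/1001 frames per second.
Time for a 24-frame gap: 24 ÷ (60/1001) = 400.4 s.

400.4 seconds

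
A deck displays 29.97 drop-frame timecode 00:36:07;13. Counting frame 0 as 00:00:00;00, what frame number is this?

64957

Complete 10-minute blocks: 3, each 17982 frames → 53946.
Remaining 6 whole minutes in the current block: 1800 + 5 × 1798 = 10790 frames.
Within the current minute: 7 × 30 + 13 − 2 = 221 (labels ;00/;01 skipped at this minute). Total = 53946 + 10790 + 221 = 64957.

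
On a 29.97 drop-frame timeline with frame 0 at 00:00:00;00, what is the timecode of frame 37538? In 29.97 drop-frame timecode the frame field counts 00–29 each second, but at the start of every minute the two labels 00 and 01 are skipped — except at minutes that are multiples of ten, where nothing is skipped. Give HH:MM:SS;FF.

00:20:52;14

Ten DF minutes hold 17982 frames, so frame 37538 lies in block 2 (frames 35964–53945) with 1574 frames into that block.
The block's first minute is 1800 frames and the rest 1798 each; 1574 frames reaches minute 0, so 2 × 18 + 0 × 2 = 36 labels have been skipped so far.
Adding those back, label number 37538 + 36 = 37574 at 30 labels/s is 1252 s + 14 f = 0 h 20 min 52 s frame 14, i.e. 00:20:52;14.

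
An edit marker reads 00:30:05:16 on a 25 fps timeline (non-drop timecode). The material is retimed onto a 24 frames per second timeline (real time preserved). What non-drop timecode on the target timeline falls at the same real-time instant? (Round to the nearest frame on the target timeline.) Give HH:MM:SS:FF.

00:30:05:15

Source frame index: (0×3600 + 30×60 + 5) × 25 + 16 = 45141.
Real time: 45141 / (25) = 45141/25 s.
Target frame: (45141/25) × (24) = 1083384/25 ≈ 43335.360 → 43335.
At 24 labels/s: frame 43335 → 00:30:05:15.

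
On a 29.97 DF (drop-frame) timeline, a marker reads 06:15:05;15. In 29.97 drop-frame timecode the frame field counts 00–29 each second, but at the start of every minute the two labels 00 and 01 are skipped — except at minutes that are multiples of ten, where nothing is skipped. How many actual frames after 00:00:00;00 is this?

As if non-drop at 30 labels/s: (6 × 3600 + 15 × 60 + 5) × 30 + 15 = 675165.
Minute boundaries passed: 375; those not divisible by 10: 375 − 37 = 338; dropped labels = 2 × 338 = 676.
Actual frame index = 675165 − 676 = 674489.

674489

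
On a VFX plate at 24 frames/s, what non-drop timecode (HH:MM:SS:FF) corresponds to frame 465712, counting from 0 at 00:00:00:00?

05:23:24:16

465712 ÷ 24 = 19404 full seconds, remainder 16 frames.
19404 s = 5 h 23 min 24 s.
Timecode: 05:23:24:16.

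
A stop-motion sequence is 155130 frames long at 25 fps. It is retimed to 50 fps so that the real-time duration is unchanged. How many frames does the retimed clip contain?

Frames at target rate = 155130 × (50) / (25) = 310260.

310260 frames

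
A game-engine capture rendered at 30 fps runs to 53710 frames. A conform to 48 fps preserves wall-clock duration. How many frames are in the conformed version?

Target frames = source frames × (target rate / source rate) = 53710 × (48)/(30) = 53710 × 8/5 = 85936.

85936 frames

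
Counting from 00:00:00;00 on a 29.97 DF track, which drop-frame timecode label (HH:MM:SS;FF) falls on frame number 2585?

00:01:26;07

Ten DF minutes hold 17982 frames, so frame 2585 lies in block 0 (frames 0–17981) with 2585 frames into that block.
The block's first minute is 1800 frames and the rest 1798 each; 2585 frames reaches minute 1, so 0 × 18 + 1 × 2 = 2 labels have been skipped so far.
Adding those back, label number 2585 + 2 = 2587 at 30 labels/s is 86 s + 7 f = 0 h 1 min 26 s frame 7, i.e. 00:01:26;07.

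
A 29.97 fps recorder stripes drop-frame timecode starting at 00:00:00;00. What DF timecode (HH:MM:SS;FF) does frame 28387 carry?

Ten DF minutes hold 17982 frames, so frame 28387 lies in block 1 (frames 17982–35963) with 10405 frames into that block.
The block's first minute is 1800 frames and the rest 1798 each; 10405 frames reaches minute 5, so 1 × 18 + 5 × 2 = 28 labels have been skipped so far.
Adding those back, label number 28387 + 28 = 28415 at 30 labels/s is 947 s + 5 f = 0 h 15 min 47 s frame 5, i.e. 00:15:47;05.

00:15:47;05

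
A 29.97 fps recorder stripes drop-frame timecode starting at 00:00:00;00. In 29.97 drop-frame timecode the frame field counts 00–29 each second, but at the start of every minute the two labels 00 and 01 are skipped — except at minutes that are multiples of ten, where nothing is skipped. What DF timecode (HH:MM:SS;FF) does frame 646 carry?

Each 10-minute DF block holds 10 × 60 × 30 − 9 × 2 = 17982 frames. 646 ÷ 17982 → 0 full blocks, remainder 646.
Within the partial block the first minute is 1800 frames and each further minute 1798, so 0 further minute boundaries passed. Total skipped labels = 18 × 0 + 2 × 0 = 0.
Non-drop label index = 646 + 0 = 646; at 30 labels/s that is 00:00:21:16, i.e. DF 00:00:21;16.

00:00:21;16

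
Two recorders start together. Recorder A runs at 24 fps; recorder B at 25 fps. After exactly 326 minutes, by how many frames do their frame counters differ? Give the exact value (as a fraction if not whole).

19560 frames

326 min = 19560 s.
A emits 24 × 19560 = 469440 frames; B emits 25 × 19560 = 489000.
Difference = 19560 frames; B is ahead of A.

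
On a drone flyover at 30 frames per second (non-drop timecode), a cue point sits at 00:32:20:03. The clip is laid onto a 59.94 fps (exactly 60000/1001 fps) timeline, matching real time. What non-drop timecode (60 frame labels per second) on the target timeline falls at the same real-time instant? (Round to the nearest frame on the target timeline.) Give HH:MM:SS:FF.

00:32:18:10

Source frame index: (0×3600 + 32×60 + 20) × 30 + 3 = 58203.
Real time: 58203 / (30) = 19401/10 s.
Target frame: (19401/10) × (60000/1001) = 116406000/1001 ≈ 116289.710 → 116290.
At 60 labels/s: frame 116290 → 00:32:18:10.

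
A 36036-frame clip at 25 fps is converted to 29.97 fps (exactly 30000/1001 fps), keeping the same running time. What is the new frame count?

Target frames = source frames × (target rate / source rate) = 36036 × (30000/1001)/(25) = 36036 × 1200/1001 = 43200.

43200 frames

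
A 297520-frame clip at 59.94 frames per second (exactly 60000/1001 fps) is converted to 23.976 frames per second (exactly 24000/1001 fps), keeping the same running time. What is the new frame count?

119008 frames

Target frames = source frames × (target rate / source rate) = 297520 × (24000/1001)/(60000/1001) = 297520 × 2/5 = 119008.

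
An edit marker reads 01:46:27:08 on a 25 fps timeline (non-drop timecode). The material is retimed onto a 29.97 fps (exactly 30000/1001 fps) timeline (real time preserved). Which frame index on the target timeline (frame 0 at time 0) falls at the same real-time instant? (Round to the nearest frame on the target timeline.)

frame 191428

Source frame index: (1×3600 + 46×60 + 27) × 25 + 8 = 159683.
Real time: 159683 / (25) = 159683/25 s.
Target frame: (159683/25) × (30000/1001) = 191619600/1001 ≈ 191428.172 → 191428.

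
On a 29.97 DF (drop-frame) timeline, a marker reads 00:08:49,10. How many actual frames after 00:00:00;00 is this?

Complete 10-minute blocks: 0, each 17982 frames → 0.
Remaining 8 whole minutes in the current block: 1800 + 7 × 1798 = 14386 frames.
Within the current minute: 49 × 30 + 10 − 2 = 1478 (labels ;00/;01 skipped at this minute). Total = 0 + 14386 + 1478 = 15864.

15864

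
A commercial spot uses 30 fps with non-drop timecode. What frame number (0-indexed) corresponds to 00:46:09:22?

83092

Total seconds to the label: (0 × 3600 + 46 × 60 + 9) = 2769.
Frame index = 2769 × 30 + 22 = 83092.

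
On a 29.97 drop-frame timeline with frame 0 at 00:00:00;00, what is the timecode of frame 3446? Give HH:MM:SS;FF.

Ten DF minutes hold 17982 frames, so frame 3446 lies in block 0 (frames 0–17981) with 3446 frames into that block.
The block's first minute is 1800 frames and the rest 1798 each; 3446 frames reaches minute 1, so 0 × 18 + 1 × 2 = 2 labels have been skipped so far.
Adding those back, label number 3446 + 2 = 3448 at 30 labels/s is 114 s + 28 f = 0 h 1 min 54 s frame 28, i.e. 00:01:54;28.

00:01:54;28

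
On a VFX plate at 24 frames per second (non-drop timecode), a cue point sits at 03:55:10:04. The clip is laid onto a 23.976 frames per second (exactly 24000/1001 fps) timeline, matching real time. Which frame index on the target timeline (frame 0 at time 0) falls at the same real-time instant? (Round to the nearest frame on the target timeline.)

frame 338306

Source frame index: (3×3600 + 55×60 + 10) × 24 + 4 = 338644.
Real time: 338644 / (24) = 84661/6 s.
Target frame: (84661/6) × (24000/1001) = 338644000/1001 ≈ 338305.694 → 338306.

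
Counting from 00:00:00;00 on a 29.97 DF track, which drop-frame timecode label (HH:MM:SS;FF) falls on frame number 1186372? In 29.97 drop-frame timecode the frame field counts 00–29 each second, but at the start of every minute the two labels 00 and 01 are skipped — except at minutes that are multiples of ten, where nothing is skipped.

Ten DF minutes hold 17982 frames, so frame 1186372 lies in block 65 (frames 1168830–1186811) with 17542 frames into that block.
The block's first minute is 1800 frames and the rest 1798 each; 17542 frames reaches minute 9, so 65 × 18 + 9 × 2 = 1188 labels have been skipped so far.
Adding those back, label number 1186372 + 1188 = 1187560 at 30 labels/s is 39585 s + 10 f = 10 h 59 min 45 s frame 10, i.e. 10:59:45;10.

10:59:45;10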